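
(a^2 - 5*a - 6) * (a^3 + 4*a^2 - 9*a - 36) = a^5 - a^4 - 35*a^3 - 15*a^2 + 234*a + 216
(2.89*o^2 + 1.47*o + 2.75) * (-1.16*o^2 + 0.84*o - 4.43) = -3.3524*o^4 + 0.7224*o^3 - 14.7579*o^2 - 4.2021*o - 12.1825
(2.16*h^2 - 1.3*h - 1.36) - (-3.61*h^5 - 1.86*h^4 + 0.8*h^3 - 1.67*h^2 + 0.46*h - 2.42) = 3.61*h^5 + 1.86*h^4 - 0.8*h^3 + 3.83*h^2 - 1.76*h + 1.06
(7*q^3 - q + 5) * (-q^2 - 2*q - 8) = -7*q^5 - 14*q^4 - 55*q^3 - 3*q^2 - 2*q - 40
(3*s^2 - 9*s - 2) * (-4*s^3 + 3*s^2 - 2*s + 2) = -12*s^5 + 45*s^4 - 25*s^3 + 18*s^2 - 14*s - 4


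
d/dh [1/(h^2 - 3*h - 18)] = (3 - 2*h)/(-h^2 + 3*h + 18)^2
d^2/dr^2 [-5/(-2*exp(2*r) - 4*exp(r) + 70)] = 5*(4*(exp(r) + 1)^2*exp(r) - (2*exp(r) + 1)*(exp(2*r) + 2*exp(r) - 35))*exp(r)/(exp(2*r) + 2*exp(r) - 35)^3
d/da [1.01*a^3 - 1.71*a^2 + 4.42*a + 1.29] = 3.03*a^2 - 3.42*a + 4.42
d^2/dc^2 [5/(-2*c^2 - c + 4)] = 10*(4*c^2 + 2*c - (4*c + 1)^2 - 8)/(2*c^2 + c - 4)^3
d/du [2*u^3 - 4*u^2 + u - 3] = 6*u^2 - 8*u + 1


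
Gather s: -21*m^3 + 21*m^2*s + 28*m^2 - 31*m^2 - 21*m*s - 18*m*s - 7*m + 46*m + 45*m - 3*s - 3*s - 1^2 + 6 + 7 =-21*m^3 - 3*m^2 + 84*m + s*(21*m^2 - 39*m - 6) + 12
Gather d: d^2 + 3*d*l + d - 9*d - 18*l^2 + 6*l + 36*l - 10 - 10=d^2 + d*(3*l - 8) - 18*l^2 + 42*l - 20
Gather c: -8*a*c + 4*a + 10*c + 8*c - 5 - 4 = 4*a + c*(18 - 8*a) - 9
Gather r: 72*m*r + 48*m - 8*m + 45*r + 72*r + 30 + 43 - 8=40*m + r*(72*m + 117) + 65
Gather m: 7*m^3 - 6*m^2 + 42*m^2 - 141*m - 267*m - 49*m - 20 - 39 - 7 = 7*m^3 + 36*m^2 - 457*m - 66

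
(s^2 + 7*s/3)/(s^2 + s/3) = (3*s + 7)/(3*s + 1)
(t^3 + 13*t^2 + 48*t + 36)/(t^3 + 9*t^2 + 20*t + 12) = (t + 6)/(t + 2)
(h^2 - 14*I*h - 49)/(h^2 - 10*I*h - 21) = (h - 7*I)/(h - 3*I)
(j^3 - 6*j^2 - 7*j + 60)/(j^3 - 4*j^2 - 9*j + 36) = (j - 5)/(j - 3)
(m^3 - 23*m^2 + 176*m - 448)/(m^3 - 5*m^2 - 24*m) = (m^2 - 15*m + 56)/(m*(m + 3))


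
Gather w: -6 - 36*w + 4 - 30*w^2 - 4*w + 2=-30*w^2 - 40*w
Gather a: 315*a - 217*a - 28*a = 70*a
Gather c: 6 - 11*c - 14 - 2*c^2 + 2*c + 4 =-2*c^2 - 9*c - 4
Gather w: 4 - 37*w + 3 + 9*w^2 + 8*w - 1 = 9*w^2 - 29*w + 6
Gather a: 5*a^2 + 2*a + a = 5*a^2 + 3*a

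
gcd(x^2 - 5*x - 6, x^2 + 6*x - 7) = 1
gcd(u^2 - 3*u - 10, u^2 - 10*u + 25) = u - 5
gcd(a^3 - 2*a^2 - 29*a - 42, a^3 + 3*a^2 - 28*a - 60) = a + 2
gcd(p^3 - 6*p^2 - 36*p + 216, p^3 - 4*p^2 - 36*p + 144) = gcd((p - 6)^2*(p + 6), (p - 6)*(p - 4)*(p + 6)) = p^2 - 36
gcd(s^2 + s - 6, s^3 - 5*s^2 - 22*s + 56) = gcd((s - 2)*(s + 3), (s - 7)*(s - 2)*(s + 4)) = s - 2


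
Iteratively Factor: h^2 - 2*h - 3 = (h + 1)*(h - 3)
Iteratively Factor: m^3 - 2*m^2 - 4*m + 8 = (m - 2)*(m^2 - 4) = (m - 2)^2*(m + 2)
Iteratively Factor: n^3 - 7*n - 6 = (n - 3)*(n^2 + 3*n + 2) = (n - 3)*(n + 2)*(n + 1)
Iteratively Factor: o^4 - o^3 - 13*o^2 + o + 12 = (o + 3)*(o^3 - 4*o^2 - o + 4) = (o - 1)*(o + 3)*(o^2 - 3*o - 4) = (o - 1)*(o + 1)*(o + 3)*(o - 4)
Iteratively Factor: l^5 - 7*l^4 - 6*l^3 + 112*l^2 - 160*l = (l - 4)*(l^4 - 3*l^3 - 18*l^2 + 40*l) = (l - 4)*(l - 2)*(l^3 - l^2 - 20*l) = (l - 5)*(l - 4)*(l - 2)*(l^2 + 4*l) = (l - 5)*(l - 4)*(l - 2)*(l + 4)*(l)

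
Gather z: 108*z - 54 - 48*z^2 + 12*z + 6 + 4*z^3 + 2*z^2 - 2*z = 4*z^3 - 46*z^2 + 118*z - 48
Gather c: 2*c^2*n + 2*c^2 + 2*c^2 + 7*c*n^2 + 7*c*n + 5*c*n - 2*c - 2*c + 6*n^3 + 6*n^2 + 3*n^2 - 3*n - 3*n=c^2*(2*n + 4) + c*(7*n^2 + 12*n - 4) + 6*n^3 + 9*n^2 - 6*n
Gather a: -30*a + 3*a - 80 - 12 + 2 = -27*a - 90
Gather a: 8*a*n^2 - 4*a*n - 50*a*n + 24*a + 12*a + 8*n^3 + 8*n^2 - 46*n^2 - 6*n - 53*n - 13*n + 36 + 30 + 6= a*(8*n^2 - 54*n + 36) + 8*n^3 - 38*n^2 - 72*n + 72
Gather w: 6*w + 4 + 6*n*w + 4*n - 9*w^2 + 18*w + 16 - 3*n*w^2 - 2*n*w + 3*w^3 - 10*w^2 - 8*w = 4*n + 3*w^3 + w^2*(-3*n - 19) + w*(4*n + 16) + 20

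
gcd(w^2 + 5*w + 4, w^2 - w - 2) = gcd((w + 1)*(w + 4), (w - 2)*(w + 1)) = w + 1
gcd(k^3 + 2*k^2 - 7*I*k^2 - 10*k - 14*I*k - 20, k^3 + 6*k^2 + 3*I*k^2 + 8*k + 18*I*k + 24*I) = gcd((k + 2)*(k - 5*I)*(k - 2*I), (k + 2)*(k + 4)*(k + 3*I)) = k + 2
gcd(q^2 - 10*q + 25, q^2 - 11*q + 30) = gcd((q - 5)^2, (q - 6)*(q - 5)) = q - 5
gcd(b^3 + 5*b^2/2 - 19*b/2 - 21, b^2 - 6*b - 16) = b + 2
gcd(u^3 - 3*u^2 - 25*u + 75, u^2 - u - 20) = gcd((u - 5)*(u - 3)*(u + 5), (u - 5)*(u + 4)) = u - 5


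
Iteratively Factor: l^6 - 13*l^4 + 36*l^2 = (l - 2)*(l^5 + 2*l^4 - 9*l^3 - 18*l^2) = l*(l - 2)*(l^4 + 2*l^3 - 9*l^2 - 18*l) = l*(l - 3)*(l - 2)*(l^3 + 5*l^2 + 6*l) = l*(l - 3)*(l - 2)*(l + 3)*(l^2 + 2*l) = l^2*(l - 3)*(l - 2)*(l + 3)*(l + 2)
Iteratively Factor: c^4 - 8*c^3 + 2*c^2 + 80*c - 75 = (c + 3)*(c^3 - 11*c^2 + 35*c - 25) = (c - 1)*(c + 3)*(c^2 - 10*c + 25) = (c - 5)*(c - 1)*(c + 3)*(c - 5)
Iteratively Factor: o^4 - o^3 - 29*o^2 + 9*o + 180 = (o + 3)*(o^3 - 4*o^2 - 17*o + 60) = (o - 3)*(o + 3)*(o^2 - o - 20) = (o - 3)*(o + 3)*(o + 4)*(o - 5)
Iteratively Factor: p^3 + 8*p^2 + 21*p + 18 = (p + 3)*(p^2 + 5*p + 6) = (p + 2)*(p + 3)*(p + 3)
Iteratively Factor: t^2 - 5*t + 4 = (t - 4)*(t - 1)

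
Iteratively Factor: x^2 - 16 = (x + 4)*(x - 4)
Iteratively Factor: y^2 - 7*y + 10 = (y - 5)*(y - 2)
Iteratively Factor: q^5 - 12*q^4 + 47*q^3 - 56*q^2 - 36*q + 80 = (q - 2)*(q^4 - 10*q^3 + 27*q^2 - 2*q - 40) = (q - 5)*(q - 2)*(q^3 - 5*q^2 + 2*q + 8) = (q - 5)*(q - 2)*(q + 1)*(q^2 - 6*q + 8) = (q - 5)*(q - 2)^2*(q + 1)*(q - 4)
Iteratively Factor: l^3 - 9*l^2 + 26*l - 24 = (l - 2)*(l^2 - 7*l + 12) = (l - 3)*(l - 2)*(l - 4)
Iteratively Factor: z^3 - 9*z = (z)*(z^2 - 9) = z*(z + 3)*(z - 3)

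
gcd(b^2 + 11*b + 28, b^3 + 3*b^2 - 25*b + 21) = b + 7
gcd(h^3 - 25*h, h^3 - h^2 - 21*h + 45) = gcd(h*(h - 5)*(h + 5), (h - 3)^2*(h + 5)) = h + 5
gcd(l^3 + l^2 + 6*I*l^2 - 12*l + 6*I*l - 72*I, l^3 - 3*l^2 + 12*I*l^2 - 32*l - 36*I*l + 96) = l - 3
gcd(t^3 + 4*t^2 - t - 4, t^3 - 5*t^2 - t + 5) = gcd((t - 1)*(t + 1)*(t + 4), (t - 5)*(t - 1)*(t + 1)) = t^2 - 1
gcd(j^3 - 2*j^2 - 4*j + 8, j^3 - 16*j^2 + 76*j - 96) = j - 2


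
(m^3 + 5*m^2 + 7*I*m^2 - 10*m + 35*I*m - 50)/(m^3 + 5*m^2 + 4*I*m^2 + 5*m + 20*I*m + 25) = (m + 2*I)/(m - I)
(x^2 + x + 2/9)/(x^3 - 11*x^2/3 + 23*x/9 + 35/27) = 3*(3*x + 2)/(9*x^2 - 36*x + 35)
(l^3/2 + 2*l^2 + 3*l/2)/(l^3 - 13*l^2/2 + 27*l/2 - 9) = l*(l^2 + 4*l + 3)/(2*l^3 - 13*l^2 + 27*l - 18)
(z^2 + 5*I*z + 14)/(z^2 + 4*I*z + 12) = (z + 7*I)/(z + 6*I)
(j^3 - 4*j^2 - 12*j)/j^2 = j - 4 - 12/j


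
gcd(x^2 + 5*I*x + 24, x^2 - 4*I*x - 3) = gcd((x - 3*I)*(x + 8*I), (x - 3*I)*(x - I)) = x - 3*I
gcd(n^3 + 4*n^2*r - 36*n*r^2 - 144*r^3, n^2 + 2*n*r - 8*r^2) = n + 4*r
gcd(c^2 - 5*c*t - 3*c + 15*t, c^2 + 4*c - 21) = c - 3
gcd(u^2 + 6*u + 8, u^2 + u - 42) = 1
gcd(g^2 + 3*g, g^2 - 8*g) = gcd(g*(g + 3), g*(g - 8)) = g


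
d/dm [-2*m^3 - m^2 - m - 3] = -6*m^2 - 2*m - 1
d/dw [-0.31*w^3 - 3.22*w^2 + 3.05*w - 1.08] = -0.93*w^2 - 6.44*w + 3.05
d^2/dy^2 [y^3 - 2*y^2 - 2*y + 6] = 6*y - 4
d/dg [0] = 0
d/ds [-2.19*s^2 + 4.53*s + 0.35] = 4.53 - 4.38*s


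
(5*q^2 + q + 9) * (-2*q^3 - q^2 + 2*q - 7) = -10*q^5 - 7*q^4 - 9*q^3 - 42*q^2 + 11*q - 63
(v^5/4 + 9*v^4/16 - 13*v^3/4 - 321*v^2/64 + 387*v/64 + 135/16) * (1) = v^5/4 + 9*v^4/16 - 13*v^3/4 - 321*v^2/64 + 387*v/64 + 135/16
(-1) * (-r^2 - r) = r^2 + r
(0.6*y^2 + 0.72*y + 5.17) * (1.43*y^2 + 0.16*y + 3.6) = 0.858*y^4 + 1.1256*y^3 + 9.6683*y^2 + 3.4192*y + 18.612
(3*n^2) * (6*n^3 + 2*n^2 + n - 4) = 18*n^5 + 6*n^4 + 3*n^3 - 12*n^2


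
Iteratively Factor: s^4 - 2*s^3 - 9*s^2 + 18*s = (s - 2)*(s^3 - 9*s) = s*(s - 2)*(s^2 - 9) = s*(s - 2)*(s + 3)*(s - 3)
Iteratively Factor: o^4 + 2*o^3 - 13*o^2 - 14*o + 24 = (o - 1)*(o^3 + 3*o^2 - 10*o - 24) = (o - 1)*(o + 4)*(o^2 - o - 6) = (o - 3)*(o - 1)*(o + 4)*(o + 2)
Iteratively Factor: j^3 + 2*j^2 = (j)*(j^2 + 2*j) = j*(j + 2)*(j)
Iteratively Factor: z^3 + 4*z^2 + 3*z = (z + 1)*(z^2 + 3*z) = z*(z + 1)*(z + 3)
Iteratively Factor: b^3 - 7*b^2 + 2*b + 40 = (b - 4)*(b^2 - 3*b - 10) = (b - 5)*(b - 4)*(b + 2)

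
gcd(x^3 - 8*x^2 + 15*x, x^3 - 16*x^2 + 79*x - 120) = x^2 - 8*x + 15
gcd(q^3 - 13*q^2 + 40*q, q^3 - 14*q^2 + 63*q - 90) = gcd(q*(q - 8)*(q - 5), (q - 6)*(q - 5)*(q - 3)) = q - 5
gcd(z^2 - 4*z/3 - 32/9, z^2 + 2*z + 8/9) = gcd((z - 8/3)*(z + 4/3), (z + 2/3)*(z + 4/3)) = z + 4/3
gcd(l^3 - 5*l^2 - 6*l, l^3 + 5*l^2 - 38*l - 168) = l - 6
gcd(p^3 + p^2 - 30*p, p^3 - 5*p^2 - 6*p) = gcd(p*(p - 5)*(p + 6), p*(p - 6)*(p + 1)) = p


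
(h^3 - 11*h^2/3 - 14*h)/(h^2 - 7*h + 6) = h*(3*h + 7)/(3*(h - 1))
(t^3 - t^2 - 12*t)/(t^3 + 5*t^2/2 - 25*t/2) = 2*(t^2 - t - 12)/(2*t^2 + 5*t - 25)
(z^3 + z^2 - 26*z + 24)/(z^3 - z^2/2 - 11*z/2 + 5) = 2*(z^2 + 2*z - 24)/(2*z^2 + z - 10)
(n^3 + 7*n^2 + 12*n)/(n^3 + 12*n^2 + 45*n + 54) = n*(n + 4)/(n^2 + 9*n + 18)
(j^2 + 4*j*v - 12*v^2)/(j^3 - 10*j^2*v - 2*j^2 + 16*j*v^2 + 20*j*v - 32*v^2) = (-j - 6*v)/(-j^2 + 8*j*v + 2*j - 16*v)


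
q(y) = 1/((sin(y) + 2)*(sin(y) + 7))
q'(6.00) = -0.06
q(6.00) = 0.09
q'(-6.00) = -0.03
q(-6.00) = 0.06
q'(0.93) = -0.01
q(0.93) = 0.05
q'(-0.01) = -0.05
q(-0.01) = 0.07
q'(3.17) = 0.05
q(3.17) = 0.07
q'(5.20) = -0.07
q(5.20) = 0.15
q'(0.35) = -0.03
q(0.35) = 0.06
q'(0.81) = -0.02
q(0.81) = 0.05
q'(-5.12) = -0.01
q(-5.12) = 0.04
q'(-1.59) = 0.00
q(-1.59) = 0.17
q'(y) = -cos(y)/((sin(y) + 2)*(sin(y) + 7)^2) - cos(y)/((sin(y) + 2)^2*(sin(y) + 7))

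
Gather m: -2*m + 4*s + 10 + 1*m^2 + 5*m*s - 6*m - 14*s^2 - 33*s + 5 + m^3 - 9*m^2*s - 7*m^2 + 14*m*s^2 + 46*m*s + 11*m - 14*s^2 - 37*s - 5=m^3 + m^2*(-9*s - 6) + m*(14*s^2 + 51*s + 3) - 28*s^2 - 66*s + 10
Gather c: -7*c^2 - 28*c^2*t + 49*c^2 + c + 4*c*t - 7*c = c^2*(42 - 28*t) + c*(4*t - 6)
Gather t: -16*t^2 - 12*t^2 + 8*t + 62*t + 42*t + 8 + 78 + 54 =-28*t^2 + 112*t + 140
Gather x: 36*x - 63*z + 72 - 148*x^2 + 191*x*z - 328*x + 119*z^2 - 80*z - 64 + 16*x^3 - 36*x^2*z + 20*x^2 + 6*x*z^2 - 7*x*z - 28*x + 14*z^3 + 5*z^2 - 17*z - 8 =16*x^3 + x^2*(-36*z - 128) + x*(6*z^2 + 184*z - 320) + 14*z^3 + 124*z^2 - 160*z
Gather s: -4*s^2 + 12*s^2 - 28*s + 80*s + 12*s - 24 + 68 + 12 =8*s^2 + 64*s + 56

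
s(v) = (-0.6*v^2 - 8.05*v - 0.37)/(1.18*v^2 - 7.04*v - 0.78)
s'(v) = (7.04 - 2.36*v)*(-0.6*v^2 - 8.05*v - 0.37)/(1.18*v^2 - 7.04*v - 0.78)^2 + (-1.2*v - 8.05)/(1.18*v^2 - 7.04*v - 0.78)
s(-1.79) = 0.78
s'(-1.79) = 0.18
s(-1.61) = 0.81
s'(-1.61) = 0.20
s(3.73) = 3.65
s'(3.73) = 1.78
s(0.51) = 1.14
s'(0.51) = 0.49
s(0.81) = 1.28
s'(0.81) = 0.43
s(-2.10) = 0.72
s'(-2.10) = 0.16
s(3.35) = 3.06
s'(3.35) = 1.32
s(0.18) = 0.92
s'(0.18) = 1.10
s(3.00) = 2.65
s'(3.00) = 1.04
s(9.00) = -3.86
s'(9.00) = 1.14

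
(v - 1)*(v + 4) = v^2 + 3*v - 4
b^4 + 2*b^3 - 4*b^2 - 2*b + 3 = (b - 1)^2*(b + 1)*(b + 3)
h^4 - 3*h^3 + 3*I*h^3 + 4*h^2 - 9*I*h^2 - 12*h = h*(h - 3)*(h - I)*(h + 4*I)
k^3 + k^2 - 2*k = k*(k - 1)*(k + 2)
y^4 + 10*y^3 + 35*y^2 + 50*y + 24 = (y + 1)*(y + 2)*(y + 3)*(y + 4)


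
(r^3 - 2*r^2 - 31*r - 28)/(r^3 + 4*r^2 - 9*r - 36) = (r^2 - 6*r - 7)/(r^2 - 9)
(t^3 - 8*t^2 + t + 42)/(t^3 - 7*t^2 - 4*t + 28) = (t - 3)/(t - 2)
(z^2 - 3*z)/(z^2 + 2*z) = (z - 3)/(z + 2)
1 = 1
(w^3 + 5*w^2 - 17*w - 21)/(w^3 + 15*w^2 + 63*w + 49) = (w - 3)/(w + 7)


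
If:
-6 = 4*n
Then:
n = -3/2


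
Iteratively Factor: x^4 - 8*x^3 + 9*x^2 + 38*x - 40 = (x - 5)*(x^3 - 3*x^2 - 6*x + 8) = (x - 5)*(x - 4)*(x^2 + x - 2) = (x - 5)*(x - 4)*(x - 1)*(x + 2)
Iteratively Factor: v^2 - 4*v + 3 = (v - 1)*(v - 3)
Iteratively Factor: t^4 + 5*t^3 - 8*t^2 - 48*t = (t - 3)*(t^3 + 8*t^2 + 16*t) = t*(t - 3)*(t^2 + 8*t + 16) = t*(t - 3)*(t + 4)*(t + 4)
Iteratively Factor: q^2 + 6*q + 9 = (q + 3)*(q + 3)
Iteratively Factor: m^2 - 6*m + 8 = (m - 2)*(m - 4)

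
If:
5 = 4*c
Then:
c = 5/4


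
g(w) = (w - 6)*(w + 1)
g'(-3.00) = -11.00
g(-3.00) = 18.00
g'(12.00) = 19.00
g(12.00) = 78.00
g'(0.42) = -4.16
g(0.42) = -7.92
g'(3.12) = 1.24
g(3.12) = -11.87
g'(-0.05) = -5.10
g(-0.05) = -5.75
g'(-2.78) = -10.56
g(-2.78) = 15.63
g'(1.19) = -2.62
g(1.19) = -10.53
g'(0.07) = -4.86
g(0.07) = -6.35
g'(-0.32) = -5.64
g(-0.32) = -4.30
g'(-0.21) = -5.42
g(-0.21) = -4.91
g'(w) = 2*w - 5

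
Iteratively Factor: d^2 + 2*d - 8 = (d - 2)*(d + 4)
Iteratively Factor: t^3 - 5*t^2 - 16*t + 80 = (t - 5)*(t^2 - 16) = (t - 5)*(t - 4)*(t + 4)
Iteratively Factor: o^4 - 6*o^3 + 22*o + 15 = (o - 3)*(o^3 - 3*o^2 - 9*o - 5) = (o - 3)*(o + 1)*(o^2 - 4*o - 5) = (o - 3)*(o + 1)^2*(o - 5)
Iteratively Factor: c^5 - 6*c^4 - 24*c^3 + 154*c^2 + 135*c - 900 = (c - 5)*(c^4 - c^3 - 29*c^2 + 9*c + 180) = (c - 5)^2*(c^3 + 4*c^2 - 9*c - 36) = (c - 5)^2*(c - 3)*(c^2 + 7*c + 12) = (c - 5)^2*(c - 3)*(c + 3)*(c + 4)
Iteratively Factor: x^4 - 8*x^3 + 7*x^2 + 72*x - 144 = (x - 3)*(x^3 - 5*x^2 - 8*x + 48) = (x - 4)*(x - 3)*(x^2 - x - 12) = (x - 4)*(x - 3)*(x + 3)*(x - 4)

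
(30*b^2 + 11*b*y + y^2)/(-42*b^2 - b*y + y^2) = (5*b + y)/(-7*b + y)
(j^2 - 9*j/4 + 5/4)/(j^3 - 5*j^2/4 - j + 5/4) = 1/(j + 1)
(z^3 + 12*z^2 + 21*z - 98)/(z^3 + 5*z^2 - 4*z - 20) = (z^2 + 14*z + 49)/(z^2 + 7*z + 10)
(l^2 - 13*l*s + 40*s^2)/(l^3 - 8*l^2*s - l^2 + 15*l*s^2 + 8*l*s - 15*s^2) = (-l + 8*s)/(-l^2 + 3*l*s + l - 3*s)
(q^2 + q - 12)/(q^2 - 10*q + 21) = (q + 4)/(q - 7)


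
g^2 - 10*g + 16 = (g - 8)*(g - 2)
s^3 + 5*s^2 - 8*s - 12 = (s - 2)*(s + 1)*(s + 6)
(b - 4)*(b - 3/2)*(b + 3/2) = b^3 - 4*b^2 - 9*b/4 + 9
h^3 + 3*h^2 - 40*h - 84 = (h - 6)*(h + 2)*(h + 7)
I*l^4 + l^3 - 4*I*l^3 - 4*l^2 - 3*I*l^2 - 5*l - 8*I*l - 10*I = (l - 5)*(l - 2*I)*(l + I)*(I*l + I)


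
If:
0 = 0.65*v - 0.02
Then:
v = 0.03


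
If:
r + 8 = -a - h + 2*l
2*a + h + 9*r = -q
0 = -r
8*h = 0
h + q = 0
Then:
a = 0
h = 0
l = 4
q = 0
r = 0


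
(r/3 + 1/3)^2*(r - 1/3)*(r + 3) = r^4/9 + 14*r^3/27 + 16*r^2/27 + 2*r/27 - 1/9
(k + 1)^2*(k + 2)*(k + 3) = k^4 + 7*k^3 + 17*k^2 + 17*k + 6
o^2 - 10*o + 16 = (o - 8)*(o - 2)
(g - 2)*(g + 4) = g^2 + 2*g - 8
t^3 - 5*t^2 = t^2*(t - 5)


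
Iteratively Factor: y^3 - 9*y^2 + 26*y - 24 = (y - 3)*(y^2 - 6*y + 8) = (y - 3)*(y - 2)*(y - 4)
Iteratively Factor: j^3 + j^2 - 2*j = (j - 1)*(j^2 + 2*j) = j*(j - 1)*(j + 2)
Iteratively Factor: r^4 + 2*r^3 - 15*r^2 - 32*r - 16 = (r + 1)*(r^3 + r^2 - 16*r - 16) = (r + 1)*(r + 4)*(r^2 - 3*r - 4) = (r - 4)*(r + 1)*(r + 4)*(r + 1)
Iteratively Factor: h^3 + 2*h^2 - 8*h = (h + 4)*(h^2 - 2*h) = (h - 2)*(h + 4)*(h)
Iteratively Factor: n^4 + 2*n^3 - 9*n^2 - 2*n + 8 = (n - 2)*(n^3 + 4*n^2 - n - 4) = (n - 2)*(n + 4)*(n^2 - 1) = (n - 2)*(n - 1)*(n + 4)*(n + 1)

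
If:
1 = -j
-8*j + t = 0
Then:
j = -1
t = -8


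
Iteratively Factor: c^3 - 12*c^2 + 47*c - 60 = (c - 4)*(c^2 - 8*c + 15) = (c - 5)*(c - 4)*(c - 3)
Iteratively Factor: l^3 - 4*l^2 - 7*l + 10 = (l + 2)*(l^2 - 6*l + 5) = (l - 5)*(l + 2)*(l - 1)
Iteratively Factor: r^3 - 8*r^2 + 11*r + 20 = (r - 4)*(r^2 - 4*r - 5) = (r - 5)*(r - 4)*(r + 1)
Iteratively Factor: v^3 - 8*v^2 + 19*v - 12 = (v - 1)*(v^2 - 7*v + 12) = (v - 3)*(v - 1)*(v - 4)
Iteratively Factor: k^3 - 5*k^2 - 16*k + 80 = (k + 4)*(k^2 - 9*k + 20) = (k - 4)*(k + 4)*(k - 5)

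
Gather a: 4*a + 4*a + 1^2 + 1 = 8*a + 2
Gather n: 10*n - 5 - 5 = 10*n - 10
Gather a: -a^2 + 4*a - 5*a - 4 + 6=-a^2 - a + 2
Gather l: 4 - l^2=4 - l^2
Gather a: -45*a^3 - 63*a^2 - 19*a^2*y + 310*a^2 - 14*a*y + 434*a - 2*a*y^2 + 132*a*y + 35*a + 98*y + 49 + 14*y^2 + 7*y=-45*a^3 + a^2*(247 - 19*y) + a*(-2*y^2 + 118*y + 469) + 14*y^2 + 105*y + 49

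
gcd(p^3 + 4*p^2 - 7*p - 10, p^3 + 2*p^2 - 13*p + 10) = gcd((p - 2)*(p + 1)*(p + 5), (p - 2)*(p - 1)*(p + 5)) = p^2 + 3*p - 10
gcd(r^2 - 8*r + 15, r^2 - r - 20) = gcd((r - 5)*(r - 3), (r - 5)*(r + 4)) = r - 5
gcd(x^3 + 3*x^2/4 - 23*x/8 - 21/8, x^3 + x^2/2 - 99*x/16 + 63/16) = x - 7/4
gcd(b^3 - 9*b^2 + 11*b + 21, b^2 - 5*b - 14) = b - 7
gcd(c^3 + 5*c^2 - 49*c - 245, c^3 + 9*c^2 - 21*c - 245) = c + 7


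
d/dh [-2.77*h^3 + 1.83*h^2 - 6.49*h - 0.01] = -8.31*h^2 + 3.66*h - 6.49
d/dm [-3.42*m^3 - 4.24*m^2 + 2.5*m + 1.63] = -10.26*m^2 - 8.48*m + 2.5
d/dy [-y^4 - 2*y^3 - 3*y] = -4*y^3 - 6*y^2 - 3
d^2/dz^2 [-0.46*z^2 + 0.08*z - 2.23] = -0.920000000000000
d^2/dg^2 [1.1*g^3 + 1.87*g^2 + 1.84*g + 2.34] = 6.6*g + 3.74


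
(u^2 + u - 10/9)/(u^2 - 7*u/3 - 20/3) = (u - 2/3)/(u - 4)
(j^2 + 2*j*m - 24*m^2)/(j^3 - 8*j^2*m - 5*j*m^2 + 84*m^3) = (j + 6*m)/(j^2 - 4*j*m - 21*m^2)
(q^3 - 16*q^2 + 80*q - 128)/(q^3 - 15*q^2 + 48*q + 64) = (q^2 - 8*q + 16)/(q^2 - 7*q - 8)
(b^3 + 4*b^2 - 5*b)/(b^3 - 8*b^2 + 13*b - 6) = b*(b + 5)/(b^2 - 7*b + 6)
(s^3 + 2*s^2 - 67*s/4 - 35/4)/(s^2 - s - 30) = (s^2 - 3*s - 7/4)/(s - 6)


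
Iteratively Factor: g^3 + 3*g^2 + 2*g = (g + 1)*(g^2 + 2*g) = (g + 1)*(g + 2)*(g)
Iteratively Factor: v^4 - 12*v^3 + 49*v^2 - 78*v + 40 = (v - 2)*(v^3 - 10*v^2 + 29*v - 20) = (v - 4)*(v - 2)*(v^2 - 6*v + 5) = (v - 5)*(v - 4)*(v - 2)*(v - 1)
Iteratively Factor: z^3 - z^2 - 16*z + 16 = (z - 1)*(z^2 - 16) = (z - 4)*(z - 1)*(z + 4)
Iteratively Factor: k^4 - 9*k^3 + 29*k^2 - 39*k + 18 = (k - 3)*(k^3 - 6*k^2 + 11*k - 6) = (k - 3)*(k - 1)*(k^2 - 5*k + 6) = (k - 3)*(k - 2)*(k - 1)*(k - 3)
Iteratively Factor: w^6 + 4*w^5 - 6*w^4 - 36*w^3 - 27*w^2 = (w - 3)*(w^5 + 7*w^4 + 15*w^3 + 9*w^2) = w*(w - 3)*(w^4 + 7*w^3 + 15*w^2 + 9*w) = w^2*(w - 3)*(w^3 + 7*w^2 + 15*w + 9) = w^2*(w - 3)*(w + 3)*(w^2 + 4*w + 3) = w^2*(w - 3)*(w + 3)^2*(w + 1)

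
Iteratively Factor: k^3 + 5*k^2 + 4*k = (k + 4)*(k^2 + k) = (k + 1)*(k + 4)*(k)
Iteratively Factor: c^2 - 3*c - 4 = (c + 1)*(c - 4)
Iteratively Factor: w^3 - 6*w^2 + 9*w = (w - 3)*(w^2 - 3*w) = w*(w - 3)*(w - 3)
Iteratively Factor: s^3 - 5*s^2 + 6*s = (s - 2)*(s^2 - 3*s) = (s - 3)*(s - 2)*(s)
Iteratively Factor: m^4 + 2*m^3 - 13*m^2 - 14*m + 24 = (m + 4)*(m^3 - 2*m^2 - 5*m + 6) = (m + 2)*(m + 4)*(m^2 - 4*m + 3) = (m - 3)*(m + 2)*(m + 4)*(m - 1)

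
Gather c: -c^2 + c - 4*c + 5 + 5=-c^2 - 3*c + 10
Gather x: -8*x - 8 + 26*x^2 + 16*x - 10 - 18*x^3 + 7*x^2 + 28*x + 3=-18*x^3 + 33*x^2 + 36*x - 15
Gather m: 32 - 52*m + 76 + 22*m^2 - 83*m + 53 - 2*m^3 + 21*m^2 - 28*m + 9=-2*m^3 + 43*m^2 - 163*m + 170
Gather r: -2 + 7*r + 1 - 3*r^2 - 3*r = -3*r^2 + 4*r - 1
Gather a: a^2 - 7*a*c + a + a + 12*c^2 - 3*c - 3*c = a^2 + a*(2 - 7*c) + 12*c^2 - 6*c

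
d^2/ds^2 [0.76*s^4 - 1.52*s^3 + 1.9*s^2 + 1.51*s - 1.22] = 9.12*s^2 - 9.12*s + 3.8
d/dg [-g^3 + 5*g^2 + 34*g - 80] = -3*g^2 + 10*g + 34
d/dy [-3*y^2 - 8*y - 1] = -6*y - 8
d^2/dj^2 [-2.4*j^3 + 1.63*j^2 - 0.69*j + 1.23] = 3.26 - 14.4*j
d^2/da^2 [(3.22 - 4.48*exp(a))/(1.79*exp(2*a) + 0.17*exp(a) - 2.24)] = (-14.354368*exp(4*a) + 42.632072*exp(3*a) - 104.83851*exp(2*a) + 50.030722*exp(a) - 21.252672)*exp(a)/(5.735339*exp(6*a) + 1.634091*exp(5*a) - 21.376359*exp(4*a) - 4.084879*exp(3*a) + 26.750304*exp(2*a) + 2.558976*exp(a) - 11.239424)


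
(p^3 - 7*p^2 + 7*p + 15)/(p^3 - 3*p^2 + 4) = (p^2 - 8*p + 15)/(p^2 - 4*p + 4)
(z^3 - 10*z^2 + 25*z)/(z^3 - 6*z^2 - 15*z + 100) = z/(z + 4)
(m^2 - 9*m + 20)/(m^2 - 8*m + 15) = (m - 4)/(m - 3)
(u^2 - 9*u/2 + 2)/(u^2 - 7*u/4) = 2*(2*u^2 - 9*u + 4)/(u*(4*u - 7))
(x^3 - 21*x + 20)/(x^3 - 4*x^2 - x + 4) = (x + 5)/(x + 1)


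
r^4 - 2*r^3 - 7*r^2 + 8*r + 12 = (r - 3)*(r - 2)*(r + 1)*(r + 2)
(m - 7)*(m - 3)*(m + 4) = m^3 - 6*m^2 - 19*m + 84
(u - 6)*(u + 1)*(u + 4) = u^3 - u^2 - 26*u - 24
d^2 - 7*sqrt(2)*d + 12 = (d - 6*sqrt(2))*(d - sqrt(2))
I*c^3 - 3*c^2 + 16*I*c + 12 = (c - 2*I)*(c + 6*I)*(I*c + 1)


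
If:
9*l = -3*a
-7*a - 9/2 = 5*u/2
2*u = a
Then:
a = -6/11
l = 2/11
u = -3/11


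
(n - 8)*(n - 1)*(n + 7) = n^3 - 2*n^2 - 55*n + 56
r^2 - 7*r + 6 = (r - 6)*(r - 1)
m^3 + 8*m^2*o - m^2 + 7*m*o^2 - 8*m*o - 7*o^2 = (m - 1)*(m + o)*(m + 7*o)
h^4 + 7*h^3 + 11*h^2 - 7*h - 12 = (h - 1)*(h + 1)*(h + 3)*(h + 4)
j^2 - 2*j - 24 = (j - 6)*(j + 4)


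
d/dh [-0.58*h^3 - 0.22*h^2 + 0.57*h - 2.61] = -1.74*h^2 - 0.44*h + 0.57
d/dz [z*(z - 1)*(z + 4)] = 3*z^2 + 6*z - 4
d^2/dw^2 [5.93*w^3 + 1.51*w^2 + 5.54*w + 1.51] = 35.58*w + 3.02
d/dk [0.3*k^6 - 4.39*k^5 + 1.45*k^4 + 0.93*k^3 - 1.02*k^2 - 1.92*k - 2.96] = 1.8*k^5 - 21.95*k^4 + 5.8*k^3 + 2.79*k^2 - 2.04*k - 1.92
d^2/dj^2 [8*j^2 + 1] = 16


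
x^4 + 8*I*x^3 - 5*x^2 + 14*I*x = x*(x - I)*(x + 2*I)*(x + 7*I)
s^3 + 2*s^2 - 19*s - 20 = (s - 4)*(s + 1)*(s + 5)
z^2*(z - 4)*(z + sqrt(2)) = z^4 - 4*z^3 + sqrt(2)*z^3 - 4*sqrt(2)*z^2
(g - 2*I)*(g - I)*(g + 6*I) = g^3 + 3*I*g^2 + 16*g - 12*I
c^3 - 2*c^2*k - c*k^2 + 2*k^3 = (c - 2*k)*(c - k)*(c + k)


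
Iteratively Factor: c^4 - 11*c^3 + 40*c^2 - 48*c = (c - 3)*(c^3 - 8*c^2 + 16*c) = c*(c - 3)*(c^2 - 8*c + 16) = c*(c - 4)*(c - 3)*(c - 4)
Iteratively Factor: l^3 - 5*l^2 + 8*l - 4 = (l - 2)*(l^2 - 3*l + 2) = (l - 2)*(l - 1)*(l - 2)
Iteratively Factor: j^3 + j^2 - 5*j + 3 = (j - 1)*(j^2 + 2*j - 3) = (j - 1)*(j + 3)*(j - 1)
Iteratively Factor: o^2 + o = (o)*(o + 1)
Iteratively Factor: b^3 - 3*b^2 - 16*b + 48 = (b - 4)*(b^2 + b - 12) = (b - 4)*(b + 4)*(b - 3)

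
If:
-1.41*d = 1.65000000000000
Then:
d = -1.17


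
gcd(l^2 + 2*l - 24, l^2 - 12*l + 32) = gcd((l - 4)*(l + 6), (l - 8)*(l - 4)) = l - 4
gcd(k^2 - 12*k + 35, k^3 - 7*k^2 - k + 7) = k - 7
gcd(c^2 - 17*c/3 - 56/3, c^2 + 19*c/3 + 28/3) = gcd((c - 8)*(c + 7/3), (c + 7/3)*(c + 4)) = c + 7/3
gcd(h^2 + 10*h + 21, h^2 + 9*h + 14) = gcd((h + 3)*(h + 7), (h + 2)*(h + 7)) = h + 7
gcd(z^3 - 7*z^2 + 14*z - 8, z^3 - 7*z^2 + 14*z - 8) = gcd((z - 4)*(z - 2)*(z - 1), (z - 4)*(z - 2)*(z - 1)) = z^3 - 7*z^2 + 14*z - 8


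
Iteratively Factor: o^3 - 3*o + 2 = (o + 2)*(o^2 - 2*o + 1) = (o - 1)*(o + 2)*(o - 1)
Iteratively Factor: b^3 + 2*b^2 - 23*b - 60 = (b + 4)*(b^2 - 2*b - 15) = (b + 3)*(b + 4)*(b - 5)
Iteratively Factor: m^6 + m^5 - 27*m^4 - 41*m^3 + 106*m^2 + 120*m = (m)*(m^5 + m^4 - 27*m^3 - 41*m^2 + 106*m + 120) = m*(m - 5)*(m^4 + 6*m^3 + 3*m^2 - 26*m - 24) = m*(m - 5)*(m + 1)*(m^3 + 5*m^2 - 2*m - 24) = m*(m - 5)*(m + 1)*(m + 3)*(m^2 + 2*m - 8) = m*(m - 5)*(m - 2)*(m + 1)*(m + 3)*(m + 4)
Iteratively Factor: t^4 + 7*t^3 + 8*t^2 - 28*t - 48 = (t + 4)*(t^3 + 3*t^2 - 4*t - 12) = (t + 3)*(t + 4)*(t^2 - 4) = (t + 2)*(t + 3)*(t + 4)*(t - 2)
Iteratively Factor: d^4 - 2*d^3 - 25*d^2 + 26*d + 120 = (d + 2)*(d^3 - 4*d^2 - 17*d + 60) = (d - 5)*(d + 2)*(d^2 + d - 12) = (d - 5)*(d - 3)*(d + 2)*(d + 4)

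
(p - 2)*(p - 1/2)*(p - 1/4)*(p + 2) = p^4 - 3*p^3/4 - 31*p^2/8 + 3*p - 1/2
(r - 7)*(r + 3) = r^2 - 4*r - 21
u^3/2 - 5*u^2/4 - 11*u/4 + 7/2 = (u/2 + 1)*(u - 7/2)*(u - 1)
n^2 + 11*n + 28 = (n + 4)*(n + 7)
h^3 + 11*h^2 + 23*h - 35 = (h - 1)*(h + 5)*(h + 7)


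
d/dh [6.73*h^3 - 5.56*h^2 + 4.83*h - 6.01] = 20.19*h^2 - 11.12*h + 4.83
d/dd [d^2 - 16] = 2*d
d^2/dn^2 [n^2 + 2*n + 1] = 2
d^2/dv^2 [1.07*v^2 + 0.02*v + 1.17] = 2.14000000000000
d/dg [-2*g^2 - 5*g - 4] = -4*g - 5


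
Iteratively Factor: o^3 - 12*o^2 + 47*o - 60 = (o - 3)*(o^2 - 9*o + 20) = (o - 5)*(o - 3)*(o - 4)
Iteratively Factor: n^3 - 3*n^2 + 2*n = (n)*(n^2 - 3*n + 2) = n*(n - 1)*(n - 2)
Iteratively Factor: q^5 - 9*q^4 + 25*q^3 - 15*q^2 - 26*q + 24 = (q - 2)*(q^4 - 7*q^3 + 11*q^2 + 7*q - 12) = (q - 4)*(q - 2)*(q^3 - 3*q^2 - q + 3) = (q - 4)*(q - 2)*(q + 1)*(q^2 - 4*q + 3) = (q - 4)*(q - 2)*(q - 1)*(q + 1)*(q - 3)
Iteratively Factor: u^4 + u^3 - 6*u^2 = (u)*(u^3 + u^2 - 6*u) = u^2*(u^2 + u - 6) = u^2*(u - 2)*(u + 3)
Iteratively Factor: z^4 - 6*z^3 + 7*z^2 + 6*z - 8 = (z - 1)*(z^3 - 5*z^2 + 2*z + 8) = (z - 1)*(z + 1)*(z^2 - 6*z + 8) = (z - 2)*(z - 1)*(z + 1)*(z - 4)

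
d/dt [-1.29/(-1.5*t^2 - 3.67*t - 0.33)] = (-3.87*t - 4.7343)/(1.5*t^2 + 3.67*t + 0.33)^2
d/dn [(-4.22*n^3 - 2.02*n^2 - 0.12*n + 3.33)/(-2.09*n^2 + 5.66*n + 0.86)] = (8.8198*n^4 - 47.7704*n^3 - 22.5716*n^2 + 10.445*n - 18.951)/(4.3681*n^4 - 23.6588*n^3 + 28.4408*n^2 + 9.7352*n + 0.7396)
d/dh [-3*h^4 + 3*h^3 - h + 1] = -12*h^3 + 9*h^2 - 1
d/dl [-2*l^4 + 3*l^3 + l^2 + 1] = l*(-8*l^2 + 9*l + 2)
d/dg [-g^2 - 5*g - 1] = -2*g - 5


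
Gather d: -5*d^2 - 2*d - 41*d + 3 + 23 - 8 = -5*d^2 - 43*d + 18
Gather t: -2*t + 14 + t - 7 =7 - t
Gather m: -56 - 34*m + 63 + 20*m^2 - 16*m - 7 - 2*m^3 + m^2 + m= -2*m^3 + 21*m^2 - 49*m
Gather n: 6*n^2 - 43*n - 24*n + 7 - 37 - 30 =6*n^2 - 67*n - 60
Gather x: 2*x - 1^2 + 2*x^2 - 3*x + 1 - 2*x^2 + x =0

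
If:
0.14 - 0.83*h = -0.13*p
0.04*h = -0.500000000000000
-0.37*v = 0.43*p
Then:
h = -12.50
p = -80.88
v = 94.00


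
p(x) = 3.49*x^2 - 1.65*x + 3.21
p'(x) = 6.98*x - 1.65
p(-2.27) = 24.94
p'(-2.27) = -17.49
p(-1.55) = 14.15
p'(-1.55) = -12.47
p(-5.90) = 134.43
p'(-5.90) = -42.83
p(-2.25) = 24.59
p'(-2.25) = -17.36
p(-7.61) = 217.88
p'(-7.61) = -54.77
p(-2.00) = 20.47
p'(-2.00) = -15.61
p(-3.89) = 62.44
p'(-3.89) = -28.80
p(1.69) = 10.39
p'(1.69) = 10.15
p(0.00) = 3.21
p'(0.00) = -1.65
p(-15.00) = 813.21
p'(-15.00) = -106.35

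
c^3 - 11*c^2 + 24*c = c*(c - 8)*(c - 3)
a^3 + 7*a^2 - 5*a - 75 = (a - 3)*(a + 5)^2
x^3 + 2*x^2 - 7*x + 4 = (x - 1)^2*(x + 4)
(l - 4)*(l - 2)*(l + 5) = l^3 - l^2 - 22*l + 40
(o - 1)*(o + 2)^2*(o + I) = o^4 + 3*o^3 + I*o^3 + 3*I*o^2 - 4*o - 4*I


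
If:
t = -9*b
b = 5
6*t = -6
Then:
No Solution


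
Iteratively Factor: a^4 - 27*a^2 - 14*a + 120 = (a + 4)*(a^3 - 4*a^2 - 11*a + 30) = (a - 2)*(a + 4)*(a^2 - 2*a - 15) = (a - 2)*(a + 3)*(a + 4)*(a - 5)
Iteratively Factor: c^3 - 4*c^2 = (c)*(c^2 - 4*c) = c^2*(c - 4)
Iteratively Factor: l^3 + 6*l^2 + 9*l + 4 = (l + 4)*(l^2 + 2*l + 1) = (l + 1)*(l + 4)*(l + 1)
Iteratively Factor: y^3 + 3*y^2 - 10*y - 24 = (y + 2)*(y^2 + y - 12) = (y - 3)*(y + 2)*(y + 4)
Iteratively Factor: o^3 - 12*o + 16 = (o - 2)*(o^2 + 2*o - 8) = (o - 2)*(o + 4)*(o - 2)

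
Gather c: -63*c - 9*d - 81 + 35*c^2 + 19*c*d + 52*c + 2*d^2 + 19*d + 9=35*c^2 + c*(19*d - 11) + 2*d^2 + 10*d - 72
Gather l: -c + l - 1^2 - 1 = -c + l - 2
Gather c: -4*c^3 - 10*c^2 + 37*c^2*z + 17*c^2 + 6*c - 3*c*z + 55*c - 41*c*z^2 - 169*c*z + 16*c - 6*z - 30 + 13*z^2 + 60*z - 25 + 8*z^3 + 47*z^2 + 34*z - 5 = -4*c^3 + c^2*(37*z + 7) + c*(-41*z^2 - 172*z + 77) + 8*z^3 + 60*z^2 + 88*z - 60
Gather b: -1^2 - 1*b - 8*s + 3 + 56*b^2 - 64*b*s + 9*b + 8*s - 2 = 56*b^2 + b*(8 - 64*s)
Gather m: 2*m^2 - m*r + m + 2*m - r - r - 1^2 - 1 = 2*m^2 + m*(3 - r) - 2*r - 2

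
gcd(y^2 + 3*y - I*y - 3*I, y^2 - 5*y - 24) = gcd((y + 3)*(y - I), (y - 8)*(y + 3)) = y + 3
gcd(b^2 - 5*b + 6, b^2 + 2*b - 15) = b - 3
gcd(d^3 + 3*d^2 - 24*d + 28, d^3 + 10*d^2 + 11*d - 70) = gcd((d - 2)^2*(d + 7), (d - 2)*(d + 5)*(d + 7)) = d^2 + 5*d - 14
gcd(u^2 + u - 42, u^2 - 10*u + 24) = u - 6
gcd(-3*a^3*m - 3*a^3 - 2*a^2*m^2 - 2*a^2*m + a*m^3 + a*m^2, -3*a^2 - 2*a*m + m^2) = 3*a^2 + 2*a*m - m^2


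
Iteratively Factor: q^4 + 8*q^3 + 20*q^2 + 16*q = (q + 4)*(q^3 + 4*q^2 + 4*q) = (q + 2)*(q + 4)*(q^2 + 2*q) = (q + 2)^2*(q + 4)*(q)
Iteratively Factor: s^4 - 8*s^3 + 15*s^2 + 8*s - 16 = (s - 1)*(s^3 - 7*s^2 + 8*s + 16) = (s - 1)*(s + 1)*(s^2 - 8*s + 16) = (s - 4)*(s - 1)*(s + 1)*(s - 4)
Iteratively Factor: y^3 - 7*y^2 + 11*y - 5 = (y - 1)*(y^2 - 6*y + 5) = (y - 1)^2*(y - 5)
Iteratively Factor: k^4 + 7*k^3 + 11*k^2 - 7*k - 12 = (k - 1)*(k^3 + 8*k^2 + 19*k + 12) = (k - 1)*(k + 4)*(k^2 + 4*k + 3) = (k - 1)*(k + 3)*(k + 4)*(k + 1)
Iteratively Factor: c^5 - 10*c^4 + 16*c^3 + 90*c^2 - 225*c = (c - 3)*(c^4 - 7*c^3 - 5*c^2 + 75*c) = (c - 5)*(c - 3)*(c^3 - 2*c^2 - 15*c) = c*(c - 5)*(c - 3)*(c^2 - 2*c - 15) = c*(c - 5)*(c - 3)*(c + 3)*(c - 5)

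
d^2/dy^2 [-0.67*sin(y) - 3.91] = 0.67*sin(y)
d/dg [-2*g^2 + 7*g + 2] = 7 - 4*g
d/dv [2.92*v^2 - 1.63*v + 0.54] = 5.84*v - 1.63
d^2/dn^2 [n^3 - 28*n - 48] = 6*n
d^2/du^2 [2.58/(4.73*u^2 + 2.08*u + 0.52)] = (-115.444164*u^2 - 50.766144*u + 2.58*(9.46*u + 2.08)*(18.92*u + 4.16) - 12.691536)/(4.73*u^2 + 2.08*u + 0.52)^3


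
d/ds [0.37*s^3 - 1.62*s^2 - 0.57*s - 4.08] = 1.11*s^2 - 3.24*s - 0.57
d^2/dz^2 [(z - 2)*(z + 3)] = 2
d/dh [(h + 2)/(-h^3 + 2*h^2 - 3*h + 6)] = (-h^3 + 2*h^2 - 3*h + (h + 2)*(3*h^2 - 4*h + 3) + 6)/(h^3 - 2*h^2 + 3*h - 6)^2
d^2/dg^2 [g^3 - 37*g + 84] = 6*g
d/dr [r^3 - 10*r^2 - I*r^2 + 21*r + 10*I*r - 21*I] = 3*r^2 - 20*r - 2*I*r + 21 + 10*I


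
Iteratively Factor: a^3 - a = (a)*(a^2 - 1) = a*(a - 1)*(a + 1)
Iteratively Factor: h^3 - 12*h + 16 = (h + 4)*(h^2 - 4*h + 4) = (h - 2)*(h + 4)*(h - 2)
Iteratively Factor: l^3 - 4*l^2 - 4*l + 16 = (l + 2)*(l^2 - 6*l + 8) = (l - 4)*(l + 2)*(l - 2)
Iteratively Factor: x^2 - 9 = (x + 3)*(x - 3)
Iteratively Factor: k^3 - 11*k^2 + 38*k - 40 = (k - 2)*(k^2 - 9*k + 20) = (k - 5)*(k - 2)*(k - 4)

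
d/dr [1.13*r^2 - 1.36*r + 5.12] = 2.26*r - 1.36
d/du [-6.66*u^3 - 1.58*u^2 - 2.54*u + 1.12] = -19.98*u^2 - 3.16*u - 2.54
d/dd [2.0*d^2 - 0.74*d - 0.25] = 4.0*d - 0.74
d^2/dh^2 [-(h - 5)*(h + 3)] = -2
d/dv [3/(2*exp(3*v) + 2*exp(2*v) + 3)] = (-18*exp(v) - 12)*exp(2*v)/(2*exp(3*v) + 2*exp(2*v) + 3)^2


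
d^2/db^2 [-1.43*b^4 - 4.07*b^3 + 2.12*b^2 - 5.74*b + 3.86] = -17.16*b^2 - 24.42*b + 4.24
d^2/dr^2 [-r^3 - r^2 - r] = -6*r - 2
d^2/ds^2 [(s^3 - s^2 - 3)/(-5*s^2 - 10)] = 2*(2*s^3 + 3*s^2 - 12*s - 2)/(5*(s^6 + 6*s^4 + 12*s^2 + 8))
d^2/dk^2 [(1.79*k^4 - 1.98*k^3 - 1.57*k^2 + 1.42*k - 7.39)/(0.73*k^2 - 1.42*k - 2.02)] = (1.907782*k^6 - 11.133084*k^5 + 5.81893200000001*k^4 + 66.585128*k^3 + 16.050882*k^2 + 10.051284*k - 72.555692)/(0.389017*k^6 - 2.270154*k^5 + 1.186542*k^4 + 9.700304*k^3 - 3.283308*k^2 - 17.382504*k - 8.242408)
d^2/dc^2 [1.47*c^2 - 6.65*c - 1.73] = 2.94000000000000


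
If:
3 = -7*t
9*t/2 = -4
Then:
No Solution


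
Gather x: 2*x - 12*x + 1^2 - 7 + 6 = -10*x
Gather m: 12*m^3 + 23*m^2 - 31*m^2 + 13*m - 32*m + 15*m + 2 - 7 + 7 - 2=12*m^3 - 8*m^2 - 4*m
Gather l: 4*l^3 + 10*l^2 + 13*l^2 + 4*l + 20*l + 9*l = 4*l^3 + 23*l^2 + 33*l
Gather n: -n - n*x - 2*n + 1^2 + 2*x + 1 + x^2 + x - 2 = n*(-x - 3) + x^2 + 3*x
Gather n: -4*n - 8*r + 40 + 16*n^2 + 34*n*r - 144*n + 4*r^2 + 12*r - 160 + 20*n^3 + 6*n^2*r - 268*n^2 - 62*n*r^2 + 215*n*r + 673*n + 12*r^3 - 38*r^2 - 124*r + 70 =20*n^3 + n^2*(6*r - 252) + n*(-62*r^2 + 249*r + 525) + 12*r^3 - 34*r^2 - 120*r - 50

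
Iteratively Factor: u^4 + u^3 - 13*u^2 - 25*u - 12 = (u + 3)*(u^3 - 2*u^2 - 7*u - 4) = (u - 4)*(u + 3)*(u^2 + 2*u + 1) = (u - 4)*(u + 1)*(u + 3)*(u + 1)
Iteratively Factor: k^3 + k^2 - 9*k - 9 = (k + 3)*(k^2 - 2*k - 3) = (k + 1)*(k + 3)*(k - 3)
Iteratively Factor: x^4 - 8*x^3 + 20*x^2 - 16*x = (x - 4)*(x^3 - 4*x^2 + 4*x) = x*(x - 4)*(x^2 - 4*x + 4) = x*(x - 4)*(x - 2)*(x - 2)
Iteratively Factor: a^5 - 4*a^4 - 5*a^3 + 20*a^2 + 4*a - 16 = (a + 1)*(a^4 - 5*a^3 + 20*a - 16) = (a + 1)*(a + 2)*(a^3 - 7*a^2 + 14*a - 8) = (a - 4)*(a + 1)*(a + 2)*(a^2 - 3*a + 2) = (a - 4)*(a - 2)*(a + 1)*(a + 2)*(a - 1)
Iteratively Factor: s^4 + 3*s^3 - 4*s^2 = (s)*(s^3 + 3*s^2 - 4*s) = s*(s + 4)*(s^2 - s) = s*(s - 1)*(s + 4)*(s)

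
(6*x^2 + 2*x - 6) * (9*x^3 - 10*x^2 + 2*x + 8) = 54*x^5 - 42*x^4 - 62*x^3 + 112*x^2 + 4*x - 48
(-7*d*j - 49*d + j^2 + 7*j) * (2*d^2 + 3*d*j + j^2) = -14*d^3*j - 98*d^3 - 19*d^2*j^2 - 133*d^2*j - 4*d*j^3 - 28*d*j^2 + j^4 + 7*j^3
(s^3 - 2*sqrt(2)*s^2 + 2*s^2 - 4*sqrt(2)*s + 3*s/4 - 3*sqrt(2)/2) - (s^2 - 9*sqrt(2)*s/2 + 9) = s^3 - 2*sqrt(2)*s^2 + s^2 + sqrt(2)*s/2 + 3*s/4 - 9 - 3*sqrt(2)/2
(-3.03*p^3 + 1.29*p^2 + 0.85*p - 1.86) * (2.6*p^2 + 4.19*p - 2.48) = -7.878*p^5 - 9.3417*p^4 + 15.1295*p^3 - 4.4737*p^2 - 9.9014*p + 4.6128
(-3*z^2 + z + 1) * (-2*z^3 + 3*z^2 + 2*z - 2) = 6*z^5 - 11*z^4 - 5*z^3 + 11*z^2 - 2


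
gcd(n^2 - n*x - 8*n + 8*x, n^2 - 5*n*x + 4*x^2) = -n + x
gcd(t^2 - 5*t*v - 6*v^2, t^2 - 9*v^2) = 1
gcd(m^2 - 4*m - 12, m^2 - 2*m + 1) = 1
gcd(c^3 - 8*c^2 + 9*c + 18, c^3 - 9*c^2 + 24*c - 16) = 1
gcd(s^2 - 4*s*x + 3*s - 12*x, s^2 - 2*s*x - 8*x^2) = -s + 4*x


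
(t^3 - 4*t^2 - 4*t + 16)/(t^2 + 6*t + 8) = (t^2 - 6*t + 8)/(t + 4)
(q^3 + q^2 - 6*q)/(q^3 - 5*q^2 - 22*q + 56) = q*(q + 3)/(q^2 - 3*q - 28)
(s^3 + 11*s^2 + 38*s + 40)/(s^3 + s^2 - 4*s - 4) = (s^2 + 9*s + 20)/(s^2 - s - 2)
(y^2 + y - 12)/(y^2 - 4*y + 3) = (y + 4)/(y - 1)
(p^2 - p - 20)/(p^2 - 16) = (p - 5)/(p - 4)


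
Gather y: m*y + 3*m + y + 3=3*m + y*(m + 1) + 3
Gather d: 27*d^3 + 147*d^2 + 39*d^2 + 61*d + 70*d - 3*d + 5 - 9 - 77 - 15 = 27*d^3 + 186*d^2 + 128*d - 96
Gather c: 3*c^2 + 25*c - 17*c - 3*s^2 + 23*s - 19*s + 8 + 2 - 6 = 3*c^2 + 8*c - 3*s^2 + 4*s + 4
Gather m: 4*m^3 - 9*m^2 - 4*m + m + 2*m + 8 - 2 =4*m^3 - 9*m^2 - m + 6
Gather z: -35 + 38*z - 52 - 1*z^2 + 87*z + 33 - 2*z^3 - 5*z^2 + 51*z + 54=-2*z^3 - 6*z^2 + 176*z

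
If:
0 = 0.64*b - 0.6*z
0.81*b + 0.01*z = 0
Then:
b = 0.00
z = 0.00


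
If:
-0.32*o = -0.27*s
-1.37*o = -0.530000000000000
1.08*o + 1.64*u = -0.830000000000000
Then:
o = 0.39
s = 0.46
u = -0.76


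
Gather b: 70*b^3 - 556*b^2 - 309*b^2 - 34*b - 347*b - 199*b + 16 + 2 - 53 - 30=70*b^3 - 865*b^2 - 580*b - 65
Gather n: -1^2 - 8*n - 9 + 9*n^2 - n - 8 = 9*n^2 - 9*n - 18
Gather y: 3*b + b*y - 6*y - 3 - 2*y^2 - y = 3*b - 2*y^2 + y*(b - 7) - 3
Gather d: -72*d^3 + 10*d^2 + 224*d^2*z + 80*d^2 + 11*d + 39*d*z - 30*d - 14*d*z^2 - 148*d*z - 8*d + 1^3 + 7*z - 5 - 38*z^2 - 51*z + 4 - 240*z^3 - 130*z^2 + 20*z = -72*d^3 + d^2*(224*z + 90) + d*(-14*z^2 - 109*z - 27) - 240*z^3 - 168*z^2 - 24*z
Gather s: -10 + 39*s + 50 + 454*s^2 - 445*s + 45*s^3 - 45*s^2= 45*s^3 + 409*s^2 - 406*s + 40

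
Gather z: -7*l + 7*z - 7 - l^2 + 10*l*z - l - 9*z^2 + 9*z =-l^2 - 8*l - 9*z^2 + z*(10*l + 16) - 7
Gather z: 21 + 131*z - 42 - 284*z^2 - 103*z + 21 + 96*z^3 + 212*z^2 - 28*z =96*z^3 - 72*z^2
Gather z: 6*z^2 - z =6*z^2 - z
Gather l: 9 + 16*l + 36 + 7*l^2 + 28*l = 7*l^2 + 44*l + 45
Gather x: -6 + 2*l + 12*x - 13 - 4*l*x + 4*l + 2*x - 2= 6*l + x*(14 - 4*l) - 21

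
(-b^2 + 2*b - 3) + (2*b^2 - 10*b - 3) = b^2 - 8*b - 6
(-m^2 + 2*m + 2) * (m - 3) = -m^3 + 5*m^2 - 4*m - 6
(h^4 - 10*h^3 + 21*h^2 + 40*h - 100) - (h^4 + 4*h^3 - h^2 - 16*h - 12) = -14*h^3 + 22*h^2 + 56*h - 88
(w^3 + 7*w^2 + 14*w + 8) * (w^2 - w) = w^5 + 6*w^4 + 7*w^3 - 6*w^2 - 8*w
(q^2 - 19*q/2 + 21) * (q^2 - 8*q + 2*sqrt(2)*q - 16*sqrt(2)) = q^4 - 35*q^3/2 + 2*sqrt(2)*q^3 - 35*sqrt(2)*q^2 + 97*q^2 - 168*q + 194*sqrt(2)*q - 336*sqrt(2)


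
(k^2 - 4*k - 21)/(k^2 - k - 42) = (k + 3)/(k + 6)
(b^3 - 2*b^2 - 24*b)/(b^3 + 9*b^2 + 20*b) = (b - 6)/(b + 5)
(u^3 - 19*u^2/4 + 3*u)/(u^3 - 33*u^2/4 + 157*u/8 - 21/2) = 2*u/(2*u - 7)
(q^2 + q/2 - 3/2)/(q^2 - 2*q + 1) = (q + 3/2)/(q - 1)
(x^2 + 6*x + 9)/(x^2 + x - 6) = (x + 3)/(x - 2)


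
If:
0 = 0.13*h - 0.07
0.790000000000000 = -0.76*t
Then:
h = 0.54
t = -1.04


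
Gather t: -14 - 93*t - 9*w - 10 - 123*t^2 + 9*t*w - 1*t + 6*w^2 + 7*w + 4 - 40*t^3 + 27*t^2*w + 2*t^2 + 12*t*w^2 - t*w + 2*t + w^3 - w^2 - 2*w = -40*t^3 + t^2*(27*w - 121) + t*(12*w^2 + 8*w - 92) + w^3 + 5*w^2 - 4*w - 20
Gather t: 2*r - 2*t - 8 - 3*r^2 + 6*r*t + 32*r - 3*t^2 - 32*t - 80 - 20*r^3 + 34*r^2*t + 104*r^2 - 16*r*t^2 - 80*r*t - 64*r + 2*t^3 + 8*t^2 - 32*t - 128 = -20*r^3 + 101*r^2 - 30*r + 2*t^3 + t^2*(5 - 16*r) + t*(34*r^2 - 74*r - 66) - 216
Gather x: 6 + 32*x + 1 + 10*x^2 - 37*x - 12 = 10*x^2 - 5*x - 5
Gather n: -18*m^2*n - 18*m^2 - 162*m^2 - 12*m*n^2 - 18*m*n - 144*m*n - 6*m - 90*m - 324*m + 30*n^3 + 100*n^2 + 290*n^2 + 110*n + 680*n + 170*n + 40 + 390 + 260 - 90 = -180*m^2 - 420*m + 30*n^3 + n^2*(390 - 12*m) + n*(-18*m^2 - 162*m + 960) + 600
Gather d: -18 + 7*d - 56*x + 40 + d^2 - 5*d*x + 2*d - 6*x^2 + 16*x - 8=d^2 + d*(9 - 5*x) - 6*x^2 - 40*x + 14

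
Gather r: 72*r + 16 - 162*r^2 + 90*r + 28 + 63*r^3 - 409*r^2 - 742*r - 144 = 63*r^3 - 571*r^2 - 580*r - 100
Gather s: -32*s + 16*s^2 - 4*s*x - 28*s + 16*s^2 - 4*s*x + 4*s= 32*s^2 + s*(-8*x - 56)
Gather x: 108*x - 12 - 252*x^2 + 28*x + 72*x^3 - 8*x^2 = 72*x^3 - 260*x^2 + 136*x - 12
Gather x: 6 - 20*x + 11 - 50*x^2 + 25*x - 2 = -50*x^2 + 5*x + 15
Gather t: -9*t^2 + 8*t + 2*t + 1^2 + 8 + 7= -9*t^2 + 10*t + 16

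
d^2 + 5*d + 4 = (d + 1)*(d + 4)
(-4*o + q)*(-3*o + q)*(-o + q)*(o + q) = -12*o^4 + 7*o^3*q + 11*o^2*q^2 - 7*o*q^3 + q^4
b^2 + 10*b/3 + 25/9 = (b + 5/3)^2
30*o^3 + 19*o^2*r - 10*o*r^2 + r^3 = (-6*o + r)*(-5*o + r)*(o + r)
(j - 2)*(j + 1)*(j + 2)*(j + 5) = j^4 + 6*j^3 + j^2 - 24*j - 20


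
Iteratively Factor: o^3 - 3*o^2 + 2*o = (o - 2)*(o^2 - o) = (o - 2)*(o - 1)*(o)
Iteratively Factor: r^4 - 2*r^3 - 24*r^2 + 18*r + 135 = (r - 5)*(r^3 + 3*r^2 - 9*r - 27) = (r - 5)*(r + 3)*(r^2 - 9) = (r - 5)*(r + 3)^2*(r - 3)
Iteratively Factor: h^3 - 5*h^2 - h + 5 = (h - 5)*(h^2 - 1) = (h - 5)*(h + 1)*(h - 1)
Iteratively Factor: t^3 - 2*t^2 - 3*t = (t - 3)*(t^2 + t) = t*(t - 3)*(t + 1)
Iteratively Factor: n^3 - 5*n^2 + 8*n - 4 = (n - 2)*(n^2 - 3*n + 2) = (n - 2)^2*(n - 1)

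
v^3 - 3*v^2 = v^2*(v - 3)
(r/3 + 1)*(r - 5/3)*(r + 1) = r^3/3 + 7*r^2/9 - 11*r/9 - 5/3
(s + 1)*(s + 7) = s^2 + 8*s + 7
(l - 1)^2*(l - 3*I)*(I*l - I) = I*l^4 + 3*l^3 - 3*I*l^3 - 9*l^2 + 3*I*l^2 + 9*l - I*l - 3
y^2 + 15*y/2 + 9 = (y + 3/2)*(y + 6)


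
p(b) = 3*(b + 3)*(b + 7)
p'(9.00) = 84.00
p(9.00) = 576.00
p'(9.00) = 84.00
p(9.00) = 576.00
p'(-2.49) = 15.06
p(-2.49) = 6.90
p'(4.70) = 58.20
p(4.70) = 270.27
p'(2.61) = 45.66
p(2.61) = 161.74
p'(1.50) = 39.00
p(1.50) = 114.75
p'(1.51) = 39.06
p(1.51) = 115.14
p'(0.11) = 30.66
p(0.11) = 66.34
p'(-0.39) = 27.66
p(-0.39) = 51.76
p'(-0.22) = 28.68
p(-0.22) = 56.55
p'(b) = 6*b + 30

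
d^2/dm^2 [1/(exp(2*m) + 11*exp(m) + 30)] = (2*(2*exp(m) + 11)^2*exp(m) - (4*exp(m) + 11)*(exp(2*m) + 11*exp(m) + 30))*exp(m)/(exp(2*m) + 11*exp(m) + 30)^3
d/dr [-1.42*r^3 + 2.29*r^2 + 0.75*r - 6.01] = -4.26*r^2 + 4.58*r + 0.75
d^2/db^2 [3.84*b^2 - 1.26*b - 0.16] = 7.68000000000000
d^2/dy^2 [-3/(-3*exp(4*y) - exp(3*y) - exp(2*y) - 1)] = 3*(2*(12*exp(2*y) + 3*exp(y) + 2)^2*exp(2*y) - (48*exp(2*y) + 9*exp(y) + 4)*(3*exp(4*y) + exp(3*y) + exp(2*y) + 1))*exp(2*y)/(3*exp(4*y) + exp(3*y) + exp(2*y) + 1)^3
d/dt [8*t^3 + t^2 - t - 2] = 24*t^2 + 2*t - 1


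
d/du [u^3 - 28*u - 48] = 3*u^2 - 28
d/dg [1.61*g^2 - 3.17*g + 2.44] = 3.22*g - 3.17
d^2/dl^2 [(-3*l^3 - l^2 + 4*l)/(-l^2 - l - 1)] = 2*(-5*l^3 + 6*l^2 + 21*l + 5)/(l^6 + 3*l^5 + 6*l^4 + 7*l^3 + 6*l^2 + 3*l + 1)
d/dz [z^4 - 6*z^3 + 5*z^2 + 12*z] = 4*z^3 - 18*z^2 + 10*z + 12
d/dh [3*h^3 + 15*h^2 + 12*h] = 9*h^2 + 30*h + 12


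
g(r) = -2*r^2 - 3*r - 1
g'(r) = -4*r - 3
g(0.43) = -2.66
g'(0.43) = -4.72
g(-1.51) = -1.03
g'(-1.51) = 3.04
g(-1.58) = -1.25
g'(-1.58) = 3.32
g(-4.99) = -35.83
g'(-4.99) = 16.96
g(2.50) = -21.00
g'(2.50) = -13.00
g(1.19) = -7.40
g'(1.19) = -7.76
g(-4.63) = -29.98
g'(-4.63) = 15.52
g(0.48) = -2.90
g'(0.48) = -4.92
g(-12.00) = -253.00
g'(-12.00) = 45.00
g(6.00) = -91.00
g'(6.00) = -27.00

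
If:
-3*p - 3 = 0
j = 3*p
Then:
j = -3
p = -1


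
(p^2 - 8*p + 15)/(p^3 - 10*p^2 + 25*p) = (p - 3)/(p*(p - 5))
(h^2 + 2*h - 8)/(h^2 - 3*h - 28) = (h - 2)/(h - 7)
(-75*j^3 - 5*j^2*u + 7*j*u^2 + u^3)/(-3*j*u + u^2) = 25*j^2/u + 10*j + u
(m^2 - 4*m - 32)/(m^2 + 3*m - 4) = (m - 8)/(m - 1)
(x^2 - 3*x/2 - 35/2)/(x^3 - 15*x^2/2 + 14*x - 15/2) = (2*x + 7)/(2*x^2 - 5*x + 3)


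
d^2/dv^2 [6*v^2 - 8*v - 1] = 12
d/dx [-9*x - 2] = -9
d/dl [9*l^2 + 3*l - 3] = 18*l + 3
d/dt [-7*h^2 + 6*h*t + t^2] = 6*h + 2*t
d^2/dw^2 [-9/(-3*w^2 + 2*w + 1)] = 18*(9*w^2 - 6*w - 4*(3*w - 1)^2 - 3)/(-3*w^2 + 2*w + 1)^3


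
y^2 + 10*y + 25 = (y + 5)^2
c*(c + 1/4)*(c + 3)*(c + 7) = c^4 + 41*c^3/4 + 47*c^2/2 + 21*c/4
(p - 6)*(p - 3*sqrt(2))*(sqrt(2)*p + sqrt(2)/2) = sqrt(2)*p^3 - 11*sqrt(2)*p^2/2 - 6*p^2 - 3*sqrt(2)*p + 33*p + 18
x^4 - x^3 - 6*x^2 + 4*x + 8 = (x - 2)^2*(x + 1)*(x + 2)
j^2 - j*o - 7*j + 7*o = (j - 7)*(j - o)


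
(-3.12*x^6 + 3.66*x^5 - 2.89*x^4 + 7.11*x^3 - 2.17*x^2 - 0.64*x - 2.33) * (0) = 0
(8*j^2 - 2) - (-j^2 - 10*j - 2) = 9*j^2 + 10*j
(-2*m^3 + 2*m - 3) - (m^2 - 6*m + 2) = -2*m^3 - m^2 + 8*m - 5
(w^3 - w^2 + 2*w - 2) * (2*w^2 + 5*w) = 2*w^5 + 3*w^4 - w^3 + 6*w^2 - 10*w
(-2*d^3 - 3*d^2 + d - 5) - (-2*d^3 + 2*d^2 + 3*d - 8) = -5*d^2 - 2*d + 3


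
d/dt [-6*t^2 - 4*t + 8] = -12*t - 4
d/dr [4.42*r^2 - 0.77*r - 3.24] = 8.84*r - 0.77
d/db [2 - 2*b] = -2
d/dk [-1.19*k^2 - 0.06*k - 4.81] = -2.38*k - 0.06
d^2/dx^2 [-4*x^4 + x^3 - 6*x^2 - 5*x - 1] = -48*x^2 + 6*x - 12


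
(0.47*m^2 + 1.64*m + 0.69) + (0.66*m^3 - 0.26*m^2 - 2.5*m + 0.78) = 0.66*m^3 + 0.21*m^2 - 0.86*m + 1.47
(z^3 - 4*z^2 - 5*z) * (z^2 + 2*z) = z^5 - 2*z^4 - 13*z^3 - 10*z^2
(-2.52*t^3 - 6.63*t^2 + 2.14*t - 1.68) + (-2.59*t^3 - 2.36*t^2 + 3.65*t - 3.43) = -5.11*t^3 - 8.99*t^2 + 5.79*t - 5.11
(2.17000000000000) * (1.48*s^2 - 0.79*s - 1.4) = 3.2116*s^2 - 1.7143*s - 3.038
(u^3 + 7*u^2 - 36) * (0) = 0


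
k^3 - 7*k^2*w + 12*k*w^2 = k*(k - 4*w)*(k - 3*w)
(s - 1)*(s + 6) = s^2 + 5*s - 6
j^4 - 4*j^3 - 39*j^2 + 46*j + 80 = (j - 8)*(j - 2)*(j + 1)*(j + 5)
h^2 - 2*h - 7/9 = (h - 7/3)*(h + 1/3)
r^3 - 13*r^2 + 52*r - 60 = (r - 6)*(r - 5)*(r - 2)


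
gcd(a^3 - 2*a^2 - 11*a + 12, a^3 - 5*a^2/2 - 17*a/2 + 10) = a^2 - 5*a + 4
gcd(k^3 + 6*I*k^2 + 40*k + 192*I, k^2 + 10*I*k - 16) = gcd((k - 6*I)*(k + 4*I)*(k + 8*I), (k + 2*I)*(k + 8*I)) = k + 8*I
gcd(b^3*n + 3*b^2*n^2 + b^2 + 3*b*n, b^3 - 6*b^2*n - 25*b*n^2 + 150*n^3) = 1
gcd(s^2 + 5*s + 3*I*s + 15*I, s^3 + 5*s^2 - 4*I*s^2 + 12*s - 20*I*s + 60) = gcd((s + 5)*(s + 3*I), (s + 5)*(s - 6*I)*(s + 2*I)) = s + 5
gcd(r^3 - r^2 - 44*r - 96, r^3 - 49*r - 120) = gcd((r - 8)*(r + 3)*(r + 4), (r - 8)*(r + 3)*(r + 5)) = r^2 - 5*r - 24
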